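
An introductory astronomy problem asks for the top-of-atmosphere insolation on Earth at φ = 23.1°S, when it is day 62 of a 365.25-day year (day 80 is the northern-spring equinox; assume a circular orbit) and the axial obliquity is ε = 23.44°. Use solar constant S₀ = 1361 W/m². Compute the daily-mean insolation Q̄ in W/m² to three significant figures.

Q̄ ≈ 428 W/m²

Solar longitude: λ_s = 360° × (62 − 80)/365.25 = -17.741°, i.e. -17.741° + 360° = 342.259°.
sin δ = sin 23.44° × sin 342.259° = -0.12121, so δ = -6.962°.
cos H₀ = −tan(-23.1°) tan(-6.962°) = -0.0521, H₀ = 1.6229 rad.
Bracket: H₀ sin φ sin δ + cos φ cos δ sin H₀ = 1.6229×-0.39234×-0.12121 + 0.91982×0.99263×0.99864 = 0.077178 + 0.911799 = 0.988977.
Q̄ = (S₀/π) × [bracket] = (1361/π) × 0.988977 = 428.4 W/m².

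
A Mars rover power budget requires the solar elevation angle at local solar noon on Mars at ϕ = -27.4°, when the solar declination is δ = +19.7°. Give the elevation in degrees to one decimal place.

42.9°

At local noon the hour angle is zero, so the zenith angle equals |ϕ − δ| = |-27.4° − (+19.700°)| = 47.100°.
Elevation = 90° − 47.100° = 42.9°.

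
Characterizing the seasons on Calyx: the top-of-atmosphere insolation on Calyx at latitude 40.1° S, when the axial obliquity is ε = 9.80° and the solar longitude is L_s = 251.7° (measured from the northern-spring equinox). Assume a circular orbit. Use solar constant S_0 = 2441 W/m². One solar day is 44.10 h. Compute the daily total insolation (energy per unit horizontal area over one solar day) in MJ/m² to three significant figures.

114 MJ/m²

Solar declination: sin δ = sin ε · sin L_s = sin 9.80° × sin 251.7° = -0.16160, so δ = -9.300°.
cos h₀ = −tan(-40.1°) tan(-9.300°) = -0.1379, h₀ = 1.7091 rad.
Bracket: h₀ sin ϕ sin δ + cos ϕ cos δ sin h₀ = 1.7091×-0.64412×-0.16160 + 0.76492×0.98686×0.99045 = 0.177900 + 0.747660 = 0.925560.
Q̄ = (S_0/π) × [bracket] = (2441/π) × 0.925560 = 719.15 W/m².
Daily total = Q̄ × 44.10 h × 3600 s/h = 719.15 × 44.10 × 3600 / 10⁶ = 114.2 MJ/m².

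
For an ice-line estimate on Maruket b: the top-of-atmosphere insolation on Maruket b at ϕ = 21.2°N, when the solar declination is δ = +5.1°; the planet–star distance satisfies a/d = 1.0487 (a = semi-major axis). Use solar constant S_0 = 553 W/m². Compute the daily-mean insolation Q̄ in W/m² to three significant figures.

Q̄ ≈ 190 W/m²

cos h₀ = −tan(+21.2°) tan(+5.100°) = -0.0346, h₀ = 1.6054 rad.
Bracket: h₀ sin ϕ sin δ + cos ϕ cos δ sin h₀ = 1.6054×0.36162×0.08889 + 0.93232×0.99604×0.99940 = 0.051605 + 0.928071 = 0.979676.
Inverse-square distance factor (a/d)² = 1.0487² = 1.099772.
Q̄ = (S_0/π) × 1.099772 × [bracket] = (553/π) × 1.099772 × 0.979676 = 189.7 W/m².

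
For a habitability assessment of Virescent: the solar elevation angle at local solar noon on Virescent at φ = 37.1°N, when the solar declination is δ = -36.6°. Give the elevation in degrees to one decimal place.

16.3°

At local noon the hour angle is zero, so the zenith angle equals |φ − δ| = |+37.1° − (-36.600°)| = 73.700°.
Elevation = 90° − 73.700° = 16.3°.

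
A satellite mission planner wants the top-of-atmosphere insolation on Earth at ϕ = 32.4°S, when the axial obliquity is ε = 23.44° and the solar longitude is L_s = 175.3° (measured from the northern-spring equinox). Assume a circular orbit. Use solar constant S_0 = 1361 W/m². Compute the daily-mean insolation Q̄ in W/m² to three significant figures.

Solar declination: sin δ = sin ε · sin L_s = sin 23.44° × sin 175.3° = 0.03259, so δ = +1.868°.
cos h₀ = −tan(-32.4°) tan(+1.868°) = 0.0207, h₀ = 1.5501 rad.
Bracket: h₀ sin ϕ sin δ + cos ϕ cos δ sin h₀ = 1.5501×-0.53583×0.03259 + 0.84433×0.99947×0.99979 = -0.027069 + 0.843705 = 0.816636.
Q̄ = (S_0/π) × [bracket] = (1361/π) × 0.816636 = 353.8 W/m².

Q̄ ≈ 354 W/m²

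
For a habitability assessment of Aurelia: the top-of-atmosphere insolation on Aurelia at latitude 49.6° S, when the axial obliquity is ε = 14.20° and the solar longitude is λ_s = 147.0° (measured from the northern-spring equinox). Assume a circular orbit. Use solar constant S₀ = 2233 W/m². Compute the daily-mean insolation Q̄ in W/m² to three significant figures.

Solar declination: sin δ = sin ε · sin λ_s = sin 14.20° × sin 147.0° = 0.13360, so δ = +7.678°.
cos H₀ = −tan(-49.6°) tan(+7.678°) = 0.1584, H₀ = 1.4117 rad.
Bracket: H₀ sin φ sin δ + cos φ cos δ sin H₀ = 1.4117×-0.76154×0.13360 + 0.64812×0.99103×0.98737 = -0.143629 + 0.634194 = 0.490565.
Q̄ = (S₀/π) × [bracket] = (2233/π) × 0.490565 = 348.7 W/m².

Q̄ ≈ 349 W/m²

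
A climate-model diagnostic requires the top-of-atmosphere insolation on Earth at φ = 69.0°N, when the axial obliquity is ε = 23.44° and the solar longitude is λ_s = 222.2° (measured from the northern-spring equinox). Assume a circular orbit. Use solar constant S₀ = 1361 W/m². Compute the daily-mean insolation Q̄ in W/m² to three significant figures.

Q̄ ≈ 20.9 W/m²

Solar declination: sin δ = sin ε · sin λ_s = sin 23.44° × sin 222.2° = -0.26720, so δ = -15.498°.
cos H₀ = −tan(+69.0°) tan(-15.498°) = 0.7224, H₀ = 0.7636 rad.
Bracket: H₀ sin φ sin δ + cos φ cos δ sin H₀ = 0.7636×0.93358×-0.26720 + 0.35837×0.96364×0.69153 = -0.190482 + 0.238813 = 0.048331.
Q̄ = (S₀/π) × [bracket] = (1361/π) × 0.048331 = 20.94 W/m².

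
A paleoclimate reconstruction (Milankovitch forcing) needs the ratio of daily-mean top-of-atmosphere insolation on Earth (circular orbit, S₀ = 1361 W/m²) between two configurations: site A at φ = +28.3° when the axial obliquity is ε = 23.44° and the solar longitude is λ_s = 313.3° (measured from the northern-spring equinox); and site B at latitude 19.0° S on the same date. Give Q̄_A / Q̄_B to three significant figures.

Q̄_A / Q̄_B ≈ 0.603

— Configuration A (φ=+28.3°):
Solar declination: sin δ = sin ε · sin λ_s = sin 23.44° × sin 313.3° = -0.28950, so δ = -16.828°.
cos H₀ = −tan(+28.3°) tan(-16.828°) = 0.1629, H₀ = 1.4072 rad.
Bracket: H₀ sin φ sin δ + cos φ cos δ sin H₀ = 1.4072×0.47409×-0.28950 + 0.88048×0.95718×0.98665 = -0.193137 + 0.831527 = 0.638390.
Q̄ = (S₀/π) × [bracket] = (1361/π) × 0.638390 = 276.56 W/m².
— Configuration B (φ=-19.0°):
cos H₀ = −tan(-19.0°) tan(-16.828°) = -0.1041, H₀ = 1.6751 rad.
Bracket: H₀ sin φ sin δ + cos φ cos δ sin H₀ = 1.6751×-0.32557×-0.28950 + 0.94552×0.95718×0.99456 = 0.157882 + 0.900109 = 1.057991.
Q̄ = (S₀/π) × [bracket] = (1361/π) × 1.057991 = 458.34 W/m².
Ratio Q̄_A / Q̄_B = 276.56 / 458.34 = 0.6034.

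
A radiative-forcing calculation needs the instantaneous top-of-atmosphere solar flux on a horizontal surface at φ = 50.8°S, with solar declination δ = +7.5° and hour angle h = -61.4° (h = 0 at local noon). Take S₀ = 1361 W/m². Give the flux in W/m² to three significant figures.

271 W/m²

cos θ_z = sin φ sin δ + cos φ cos δ cos h = -0.101151 + 0.299959 = 0.198808.
Flux = S₀ · cos θ_z = 1361 × 0.198808 = 270.6 W/m².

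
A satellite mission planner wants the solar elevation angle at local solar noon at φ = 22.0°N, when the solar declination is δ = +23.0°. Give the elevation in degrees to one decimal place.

At local noon the hour angle is zero, so the zenith angle equals |φ − δ| = |+22.0° − (+23.000°)| = 1.000°.
Elevation = 90° − 1.000° = 89.0°.

89.0°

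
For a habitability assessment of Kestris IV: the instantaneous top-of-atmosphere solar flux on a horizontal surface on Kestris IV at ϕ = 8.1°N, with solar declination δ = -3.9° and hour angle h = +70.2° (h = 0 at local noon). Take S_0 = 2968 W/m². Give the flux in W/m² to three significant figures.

cos θ_z = sin ϕ sin δ + cos ϕ cos δ cos h = -0.009583 + 0.334582 = 0.324999.
Flux = S_0 · cos θ_z = 2968 × 0.324999 = 964.6 W/m².

965 W/m²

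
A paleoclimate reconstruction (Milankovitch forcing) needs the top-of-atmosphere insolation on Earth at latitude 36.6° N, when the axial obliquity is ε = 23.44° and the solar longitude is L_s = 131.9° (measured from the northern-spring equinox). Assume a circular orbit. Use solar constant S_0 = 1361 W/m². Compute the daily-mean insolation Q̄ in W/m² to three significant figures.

Solar declination: sin δ = sin ε · sin L_s = sin 23.44° × sin 131.9° = 0.29608, so δ = +17.222°.
cos h₀ = −tan(+36.6°) tan(+17.222°) = -0.2302, h₀ = 1.8031 rad.
Bracket: h₀ sin ϕ sin δ + cos ϕ cos δ sin h₀ = 1.8031×0.59622×0.29608 + 0.80282×0.95516×0.97314 = 0.318299 + 0.746225 = 1.064524.
Q̄ = (S_0/π) × [bracket] = (1361/π) × 1.064524 = 461.2 W/m².

Q̄ ≈ 461 W/m²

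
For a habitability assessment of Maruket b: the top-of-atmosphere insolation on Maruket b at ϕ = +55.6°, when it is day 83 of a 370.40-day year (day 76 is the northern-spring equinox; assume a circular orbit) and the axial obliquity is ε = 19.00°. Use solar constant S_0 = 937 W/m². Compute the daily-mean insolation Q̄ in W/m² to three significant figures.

Q̄ ≈ 184 W/m²

Solar longitude: L_s = 360° × (83 − 76)/370.40 = 6.803°.
sin δ = sin 19.00° × sin 6.803° = 0.03857, so δ = +2.210°.
cos h₀ = −tan(+55.6°) tan(+2.210°) = -0.0564, h₀ = 1.6272 rad.
Bracket: h₀ sin ϕ sin δ + cos ϕ cos δ sin h₀ = 1.6272×0.82511×0.03857 + 0.56497×0.99926×0.99841 = 0.051785 + 0.563654 = 0.615439.
Q̄ = (S_0/π) × [bracket] = (937/π) × 0.615439 = 183.6 W/m².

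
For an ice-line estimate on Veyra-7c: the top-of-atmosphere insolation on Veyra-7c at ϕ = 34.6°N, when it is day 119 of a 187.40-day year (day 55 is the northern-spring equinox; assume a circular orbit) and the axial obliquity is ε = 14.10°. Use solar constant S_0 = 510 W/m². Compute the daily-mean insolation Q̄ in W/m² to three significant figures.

Solar longitude: L_s = 360° × (119 − 55)/187.40 = 122.946°.
sin δ = sin 14.10° × sin 122.946° = 0.20444, so δ = +11.797°.
cos h₀ = −tan(+34.6°) tan(+11.797°) = -0.1441, h₀ = 1.7154 rad.
Bracket: h₀ sin ϕ sin δ + cos ϕ cos δ sin h₀ = 1.7154×0.56784×0.20444 + 0.82314×0.97888×0.98957 = 0.199139 + 0.797351 = 0.996490.
Q̄ = (S_0/π) × [bracket] = (510/π) × 0.996490 = 161.8 W/m².

Q̄ ≈ 162 W/m²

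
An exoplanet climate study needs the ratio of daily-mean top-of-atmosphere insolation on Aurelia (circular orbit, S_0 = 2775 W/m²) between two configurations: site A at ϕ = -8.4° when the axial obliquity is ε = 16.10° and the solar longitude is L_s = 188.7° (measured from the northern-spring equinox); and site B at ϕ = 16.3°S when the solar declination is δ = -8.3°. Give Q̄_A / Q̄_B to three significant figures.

— Configuration A (ϕ=-8.4°):
Solar declination: sin δ = sin ε · sin L_s = sin 16.10° × sin 188.7° = -0.04195, so δ = -2.404°.
cos h₀ = −tan(-8.4°) tan(-2.404°) = -0.0062, h₀ = 1.5770 rad.
Bracket: h₀ sin ϕ sin δ + cos ϕ cos δ sin h₀ = 1.5770×-0.14608×-0.04195 + 0.98927×0.99912×0.99998 = 0.009664 + 0.988380 = 0.998044.
Q̄ = (S_0/π) × [bracket] = (2775/π) × 0.998044 = 881.58 W/m².
— Configuration B (ϕ=-16.3°):
cos h₀ = −tan(-16.3°) tan(-8.300°) = -0.0427, h₀ = 1.6135 rad.
Bracket: h₀ sin ϕ sin δ + cos ϕ cos δ sin h₀ = 1.6135×-0.28067×-0.14436 + 0.95981×0.98953×0.99909 = 0.065375 + 0.948897 = 1.014272.
Q̄ = (S_0/π) × [bracket] = (2775/π) × 1.014272 = 895.92 W/m².
Ratio Q̄_A / Q̄_B = 881.58 / 895.92 = 0.9840.

Q̄_A / Q̄_B ≈ 0.984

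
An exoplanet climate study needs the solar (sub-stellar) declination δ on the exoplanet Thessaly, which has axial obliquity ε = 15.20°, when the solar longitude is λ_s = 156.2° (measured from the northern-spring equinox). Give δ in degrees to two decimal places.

δ = +6.07°

sin δ = sin ε · sin λ_s = sin 15.20° × sin 156.2° = 0.105805.
δ = arcsin(0.105805) = +6.07°.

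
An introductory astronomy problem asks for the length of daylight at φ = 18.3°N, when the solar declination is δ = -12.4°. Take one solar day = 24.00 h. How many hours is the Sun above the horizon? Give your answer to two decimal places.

cos H₀ = −tan φ · tan δ = −tan(+18.3°) × tan(-12.400°) = 0.0727, so H₀ = 1.4980 rad = 85.83°.
Daylight = 2H₀/(2π) × 24.00 h = (1.4980/π) × 24.00 = 11.44 h.

11.44 h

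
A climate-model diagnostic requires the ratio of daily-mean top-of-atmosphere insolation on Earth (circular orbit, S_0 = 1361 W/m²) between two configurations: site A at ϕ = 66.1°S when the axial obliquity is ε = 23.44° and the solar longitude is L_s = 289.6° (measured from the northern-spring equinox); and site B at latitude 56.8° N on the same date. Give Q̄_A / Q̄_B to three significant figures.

Q̄_A / Q̄_B ≈ 9.40

— Configuration A (ϕ=-66.1°):
Solar declination: sin δ = sin ε · sin L_s = sin 23.44° × sin 289.6° = -0.37474, so δ = -22.008°.
cos h₀ = −tan(-66.1°) tan(-22.008°) = -0.9121, h₀ = 2.7192 rad.
Bracket: h₀ sin ϕ sin δ + cos ϕ cos δ sin h₀ = 2.7192×-0.91425×-0.37474 + 0.40514×0.92713×0.40994 = 0.931614 + 0.153981 = 1.085595.
Q̄ = (S_0/π) × [bracket] = (1361/π) × 1.085595 = 470.30 W/m².
— Configuration B (ϕ=+56.8°):
cos h₀ = −tan(+56.8°) tan(-22.008°) = 0.6177, h₀ = 0.9050 rad.
Bracket: h₀ sin ϕ sin δ + cos ϕ cos δ sin h₀ = 0.9050×0.83676×-0.37474 + 0.54756×0.92713×0.78644 = -0.283779 + 0.399244 = 0.115465.
Q̄ = (S_0/π) × [bracket] = (1361/π) × 0.115465 = 50.022 W/m².
Ratio Q̄_A / Q̄_B = 470.30 / 50.022 = 9.402.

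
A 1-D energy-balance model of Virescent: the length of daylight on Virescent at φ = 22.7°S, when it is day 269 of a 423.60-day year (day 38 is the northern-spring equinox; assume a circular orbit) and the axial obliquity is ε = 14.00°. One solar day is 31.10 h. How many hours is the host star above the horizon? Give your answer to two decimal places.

15.83 h

Solar longitude: λ_s = 360° × (269 − 38)/423.60 = 196.317°.
sin δ = sin 14.00° × sin 196.317° = -0.06797, so δ = -3.897°.
cos H₀ = −tan φ · tan δ = −tan(-22.7°) × tan(-3.897°) = -0.0285, so H₀ = 1.5993 rad = 91.63°.
Daylight = 2H₀/(2π) × 31.10 h = (1.5993/π) × 31.10 = 15.83 h.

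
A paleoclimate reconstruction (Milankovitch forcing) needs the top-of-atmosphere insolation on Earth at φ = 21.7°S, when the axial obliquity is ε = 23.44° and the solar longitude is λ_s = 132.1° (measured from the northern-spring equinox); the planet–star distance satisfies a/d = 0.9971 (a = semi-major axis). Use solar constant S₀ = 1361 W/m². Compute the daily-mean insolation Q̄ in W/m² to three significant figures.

Q̄ ≈ 311 W/m²

Solar declination: sin δ = sin ε · sin λ_s = sin 23.44° × sin 132.1° = 0.29515, so δ = +17.166°.
cos H₀ = −tan(-21.7°) tan(+17.166°) = 0.1229, H₀ = 1.4476 rad.
Bracket: H₀ sin φ sin δ + cos φ cos δ sin H₀ = 1.4476×-0.36975×0.29515 + 0.92913×0.95545×0.99242 = -0.157979 + 0.881008 = 0.723029.
Inverse-square distance factor (a/d)² = 0.9971² = 0.994208.
Q̄ = (S₀/π) × 0.994208 × [bracket] = (1361/π) × 0.994208 × 0.723029 = 311.4 W/m².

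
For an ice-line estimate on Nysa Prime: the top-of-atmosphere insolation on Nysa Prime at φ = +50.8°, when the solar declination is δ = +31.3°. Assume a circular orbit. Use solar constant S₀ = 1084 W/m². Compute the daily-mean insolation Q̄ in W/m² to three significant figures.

cos H₀ = −tan(+50.8°) tan(+31.300°) = -0.7455, H₀ = 2.4121 rad.
Bracket: H₀ sin φ sin δ + cos φ cos δ sin H₀ = 2.4121×0.77494×0.51952 + 0.63203×0.85446×0.66651 = 0.971104 + 0.359945 = 1.331049.
Q̄ = (S₀/π) × [bracket] = (1084/π) × 1.331049 = 459.3 W/m².

Q̄ ≈ 459 W/m²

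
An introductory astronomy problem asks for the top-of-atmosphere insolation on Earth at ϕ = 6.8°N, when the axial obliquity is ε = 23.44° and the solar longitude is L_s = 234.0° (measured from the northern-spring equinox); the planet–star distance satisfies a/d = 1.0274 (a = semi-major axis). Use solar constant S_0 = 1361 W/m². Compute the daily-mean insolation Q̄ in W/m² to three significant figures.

Q̄ ≈ 403 W/m²

Solar declination: sin δ = sin ε · sin L_s = sin 23.44° × sin 234.0° = -0.32182, so δ = -18.773°.
cos h₀ = −tan(+6.8°) tan(-18.773°) = 0.0405, h₀ = 1.5303 rad.
Bracket: h₀ sin ϕ sin δ + cos ϕ cos δ sin h₀ = 1.5303×0.11840×-0.32182 + 0.99297×0.94680×0.99918 = -0.058310 + 0.939373 = 0.881063.
Inverse-square distance factor (a/d)² = 1.0274² = 1.055551.
Q̄ = (S_0/π) × 1.055551 × [bracket] = (1361/π) × 1.055551 × 0.881063 = 402.9 W/m².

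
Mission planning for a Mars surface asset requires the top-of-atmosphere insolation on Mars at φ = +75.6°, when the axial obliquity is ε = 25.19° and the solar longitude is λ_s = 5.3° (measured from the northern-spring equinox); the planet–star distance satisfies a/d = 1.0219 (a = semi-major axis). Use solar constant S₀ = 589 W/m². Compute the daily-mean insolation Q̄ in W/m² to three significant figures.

Solar declination: sin δ = sin ε · sin λ_s = sin 25.19° × sin 5.3° = 0.03931, so δ = +2.253°.
cos H₀ = −tan(+75.6°) tan(+2.253°) = -0.1532, H₀ = 1.7246 rad.
Bracket: H₀ sin φ sin δ + cos φ cos δ sin H₀ = 1.7246×0.96858×0.03931 + 0.24869×0.99923×0.98819 = 0.065664 + 0.245564 = 0.311228.
Inverse-square distance factor (a/d)² = 1.0219² = 1.044280.
Q̄ = (S₀/π) × 1.044280 × [bracket] = (589/π) × 1.044280 × 0.311228 = 60.93 W/m².

Q̄ ≈ 60.9 W/m²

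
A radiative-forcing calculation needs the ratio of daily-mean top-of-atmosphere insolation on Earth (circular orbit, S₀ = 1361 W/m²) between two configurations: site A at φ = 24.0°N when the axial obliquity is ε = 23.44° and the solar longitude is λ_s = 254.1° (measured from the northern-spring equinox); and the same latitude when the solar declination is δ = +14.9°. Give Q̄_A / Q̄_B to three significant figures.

— Configuration A (φ=+24.0°):
Solar declination: sin δ = sin ε · sin λ_s = sin 23.44° × sin 254.1° = -0.38257, so δ = -22.493°.
cos H₀ = −tan(+24.0°) tan(-22.493°) = 0.1844, H₀ = 1.3854 rad.
Bracket: H₀ sin φ sin δ + cos φ cos δ sin H₀ = 1.3854×0.40674×-0.38257 + 0.91355×0.92393×0.98286 = -0.215577 + 0.829589 = 0.614012.
Q̄ = (S₀/π) × [bracket] = (1361/π) × 0.614012 = 266.00 W/m².
— Configuration B (φ=+24.0°):
cos H₀ = −tan(+24.0°) tan(+14.900°) = -0.1185, H₀ = 1.6895 rad.
Bracket: H₀ sin φ sin δ + cos φ cos δ sin H₀ = 1.6895×0.40674×0.25713 + 0.91355×0.96638×0.99296 = 0.176696 + 0.876621 = 1.053317.
Q̄ = (S₀/π) × [bracket] = (1361/π) × 1.053317 = 456.32 W/m².
Ratio Q̄_A / Q̄_B = 266.00 / 456.32 = 0.5829.

Q̄_A / Q̄_B ≈ 0.583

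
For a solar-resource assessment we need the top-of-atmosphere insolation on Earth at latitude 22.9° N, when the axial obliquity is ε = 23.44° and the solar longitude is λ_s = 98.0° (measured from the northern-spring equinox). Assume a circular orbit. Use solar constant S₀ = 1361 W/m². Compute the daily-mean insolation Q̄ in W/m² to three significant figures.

Solar declination: sin δ = sin ε · sin λ_s = sin 23.44° × sin 98.0° = 0.39392, so δ = +23.198°.
cos H₀ = −tan(+22.9°) tan(+23.198°) = -0.1810, H₀ = 1.7528 rad.
Bracket: H₀ sin φ sin δ + cos φ cos δ sin H₀ = 1.7528×0.38912×0.39392 + 0.92119×0.91915×0.98348 = 0.268673 + 0.832724 = 1.101397.
Q̄ = (S₀/π) × [bracket] = (1361/π) × 1.101397 = 477.1 W/m².

Q̄ ≈ 477 W/m²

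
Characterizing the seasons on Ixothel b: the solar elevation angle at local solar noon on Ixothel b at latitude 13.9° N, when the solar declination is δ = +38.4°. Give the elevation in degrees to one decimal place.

65.5°

At local noon the hour angle is zero, so the zenith angle equals |φ − δ| = |+13.9° − (+38.400°)| = 24.500°.
Elevation = 90° − 24.500° = 65.5°.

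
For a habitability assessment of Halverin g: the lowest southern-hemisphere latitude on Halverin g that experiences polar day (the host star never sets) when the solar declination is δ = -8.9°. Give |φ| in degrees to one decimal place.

|φ| = 81.1°

Polar day requires cos H₀ = −tan φ tan δ ≤ −1, i.e. tan φ tan δ ≥ 1.
The boundary is |tan φ| · |tan δ| = 1, so |φ| = 90° − |δ| = 90° − 8.9° = 81.1° in the southern hemisphere.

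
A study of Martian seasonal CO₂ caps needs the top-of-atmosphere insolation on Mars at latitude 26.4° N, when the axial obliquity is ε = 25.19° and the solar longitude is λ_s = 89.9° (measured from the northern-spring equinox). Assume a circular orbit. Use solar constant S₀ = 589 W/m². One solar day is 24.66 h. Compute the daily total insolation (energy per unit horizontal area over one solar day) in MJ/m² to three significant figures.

Solar declination: sin δ = sin ε · sin λ_s = sin 25.19° × sin 89.9° = 0.42562, so δ = +25.190°.
cos H₀ = −tan(+26.4°) tan(+25.190°) = -0.2335, H₀ = 1.8065 rad.
Bracket: H₀ sin φ sin δ + cos φ cos δ sin H₀ = 1.8065×0.44464×0.42562 + 0.89571×0.90490×0.97236 = 0.341876 + 0.788125 = 1.130001.
Q̄ = (S₀/π) × [bracket] = (589/π) × 1.130001 = 211.86 W/m².
Daily total = Q̄ × 24.66 h × 3600 s/h = 211.86 × 24.66 × 3600 / 10⁶ = 18.81 MJ/m².

18.8 MJ/m²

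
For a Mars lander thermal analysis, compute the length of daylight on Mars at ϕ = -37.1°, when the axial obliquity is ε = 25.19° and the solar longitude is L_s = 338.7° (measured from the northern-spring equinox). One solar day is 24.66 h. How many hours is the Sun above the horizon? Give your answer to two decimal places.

13.26 h

Solar declination: sin δ = sin ε · sin L_s = sin 25.19° × sin 338.7° = -0.15461, so δ = -8.894°.
cos h₀ = −tan ϕ · tan δ = −tan(-37.1°) × tan(-8.894°) = -0.1184, so h₀ = 1.6894 rad = 96.80°.
Daylight = 2h₀/(2π) × 24.66 h = (1.6894/π) × 24.66 = 13.26 h.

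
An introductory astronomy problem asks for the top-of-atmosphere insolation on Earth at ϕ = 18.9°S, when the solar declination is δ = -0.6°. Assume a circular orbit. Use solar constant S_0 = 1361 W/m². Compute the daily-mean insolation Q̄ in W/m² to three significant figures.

Q̄ ≈ 412 W/m²

cos h₀ = −tan(-18.9°) tan(-0.600°) = -0.0036, h₀ = 1.5744 rad.
Bracket: h₀ sin ϕ sin δ + cos ϕ cos δ sin h₀ = 1.5744×-0.32392×-0.01047 + 0.94609×0.99995×0.99999 = 0.005339 + 0.946033 = 0.951372.
Q̄ = (S_0/π) × [bracket] = (1361/π) × 0.951372 = 412.2 W/m².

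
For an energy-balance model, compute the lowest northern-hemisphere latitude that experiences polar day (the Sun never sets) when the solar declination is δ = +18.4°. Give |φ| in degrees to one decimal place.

|φ| = 71.6°

Polar day requires cos H₀ = −tan φ tan δ ≤ −1, i.e. tan φ tan δ ≥ 1.
The boundary is |tan φ| · |tan δ| = 1, so |φ| = 90° − |δ| = 90° − 18.4° = 71.6° in the northern hemisphere.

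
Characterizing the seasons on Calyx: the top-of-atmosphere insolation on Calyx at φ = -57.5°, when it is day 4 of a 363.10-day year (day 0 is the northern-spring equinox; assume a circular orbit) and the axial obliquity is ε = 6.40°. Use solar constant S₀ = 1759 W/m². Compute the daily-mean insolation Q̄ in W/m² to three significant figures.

Q̄ ≈ 295 W/m²

Solar longitude: λ_s = 360° × (4 − 0)/363.10 = 3.966°.
sin δ = sin 6.40° × sin 3.966° = 0.00771, so δ = +0.442°.
cos H₀ = −tan(-57.5°) tan(+0.442°) = 0.0121, H₀ = 1.5587 rad.
Bracket: H₀ sin φ sin δ + cos φ cos δ sin H₀ = 1.5587×-0.84339×0.00771 + 0.53730×0.99997×0.99993 = -0.010136 + 0.537246 = 0.527110.
Q̄ = (S₀/π) × [bracket] = (1759/π) × 0.527110 = 295.1 W/m².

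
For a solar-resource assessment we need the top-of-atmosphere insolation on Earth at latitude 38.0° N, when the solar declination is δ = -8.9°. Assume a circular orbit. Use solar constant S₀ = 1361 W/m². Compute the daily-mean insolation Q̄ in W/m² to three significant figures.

Q̄ ≈ 275 W/m²

cos H₀ = −tan(+38.0°) tan(-8.900°) = 0.1223, H₀ = 1.4481 rad.
Bracket: H₀ sin φ sin δ + cos φ cos δ sin H₀ = 1.4481×0.61566×-0.15471 + 0.78801×0.98796×0.99249 = -0.137930 + 0.772676 = 0.634746.
Q̄ = (S₀/π) × [bracket] = (1361/π) × 0.634746 = 275.0 W/m².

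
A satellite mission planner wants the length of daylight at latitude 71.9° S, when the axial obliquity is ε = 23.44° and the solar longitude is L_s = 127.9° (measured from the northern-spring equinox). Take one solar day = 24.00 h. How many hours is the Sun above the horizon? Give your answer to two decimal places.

0.00 h

Solar declination: sin δ = sin ε · sin L_s = sin 23.44° × sin 127.9° = 0.31389, so δ = +18.294°.
cos h₀ = −tan ϕ · tan δ = 1.0115 ≥ 1, so the Sun never rises (polar night) and h₀ = 0.
Daylight = 2h₀/(2π) × 24.00 h = (0.0000/π) × 24.00 = 0.00 h.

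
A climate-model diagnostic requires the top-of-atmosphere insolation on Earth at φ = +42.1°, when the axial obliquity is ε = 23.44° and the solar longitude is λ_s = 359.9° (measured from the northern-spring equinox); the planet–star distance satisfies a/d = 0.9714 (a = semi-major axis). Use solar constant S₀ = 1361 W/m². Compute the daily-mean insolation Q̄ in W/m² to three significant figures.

Q̄ ≈ 303 W/m²

Solar declination: sin δ = sin ε · sin λ_s = sin 23.44° × sin 359.9° = -0.00069, so δ = -0.040°.
cos H₀ = −tan(+42.1°) tan(-0.040°) = 0.0006, H₀ = 1.5702 rad.
Bracket: H₀ sin φ sin δ + cos φ cos δ sin H₀ = 1.5702×0.67043×-0.00069 + 0.74198×1.00000×1.00000 = -0.000726 + 0.741980 = 0.741254.
Inverse-square distance factor (a/d)² = 0.9714² = 0.943618.
Q̄ = (S₀/π) × 0.943618 × [bracket] = (1361/π) × 0.943618 × 0.741254 = 303.0 W/m².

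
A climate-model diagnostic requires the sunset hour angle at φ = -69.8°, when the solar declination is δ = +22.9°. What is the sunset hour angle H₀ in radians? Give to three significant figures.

cos H₀ = −tan φ · tan δ = 1.1481 ≥ 1, so the Sun never rises (polar night) and H₀ = 0.

H₀ = 0.00 rad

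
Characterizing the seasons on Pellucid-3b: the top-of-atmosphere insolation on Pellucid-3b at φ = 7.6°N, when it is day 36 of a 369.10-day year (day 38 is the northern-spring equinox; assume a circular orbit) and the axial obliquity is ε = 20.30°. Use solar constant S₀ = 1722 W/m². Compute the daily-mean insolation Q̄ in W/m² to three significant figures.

Solar longitude: λ_s = 360° × (36 − 38)/369.10 = -1.951°, i.e. -1.951° + 360° = 358.049°.
sin δ = sin 20.30° × sin 358.049° = -0.01181, so δ = -0.677°.
cos H₀ = −tan(+7.6°) tan(-0.677°) = 0.0016, H₀ = 1.5692 rad.
Bracket: H₀ sin φ sin δ + cos φ cos δ sin H₀ = 1.5692×0.13226×-0.01181 + 0.99122×0.99993×1.00000 = -0.002451 + 0.991151 = 0.988700.
Q̄ = (S₀/π) × [bracket] = (1722/π) × 0.988700 = 541.9 W/m².

Q̄ ≈ 542 W/m²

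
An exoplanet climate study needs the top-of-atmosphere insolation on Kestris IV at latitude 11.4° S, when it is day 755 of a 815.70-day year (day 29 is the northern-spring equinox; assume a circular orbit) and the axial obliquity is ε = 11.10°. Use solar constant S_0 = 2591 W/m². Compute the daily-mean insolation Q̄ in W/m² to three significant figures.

Solar longitude: L_s = 360° × (755 − 29)/815.70 = 320.412°.
sin δ = sin 11.10° × sin 320.412° = -0.12269, so δ = -7.047°.
cos h₀ = −tan(-11.4°) tan(-7.047°) = -0.0249, h₀ = 1.5957 rad.
Bracket: h₀ sin ϕ sin δ + cos ϕ cos δ sin h₀ = 1.5957×-0.19766×-0.12269 + 0.98027×0.99245×0.99969 = 0.038697 + 0.972567 = 1.011264.
Q̄ = (S_0/π) × [bracket] = (2591/π) × 1.011264 = 834.0 W/m².

Q̄ ≈ 834 W/m²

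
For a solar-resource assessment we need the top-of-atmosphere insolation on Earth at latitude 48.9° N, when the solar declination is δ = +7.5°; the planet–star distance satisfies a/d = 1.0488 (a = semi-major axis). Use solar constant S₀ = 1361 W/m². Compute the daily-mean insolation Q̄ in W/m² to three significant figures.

Q̄ ≈ 388 W/m²

cos H₀ = −tan(+48.9°) tan(+7.500°) = -0.1509, H₀ = 1.7223 rad.
Bracket: H₀ sin φ sin δ + cos φ cos δ sin H₀ = 1.7223×0.75356×0.13053 + 0.65738×0.99144×0.98855 = 0.169409 + 0.644290 = 0.813699.
Inverse-square distance factor (a/d)² = 1.0488² = 1.099981.
Q̄ = (S₀/π) × 1.099981 × [bracket] = (1361/π) × 1.099981 × 0.813699 = 387.8 W/m².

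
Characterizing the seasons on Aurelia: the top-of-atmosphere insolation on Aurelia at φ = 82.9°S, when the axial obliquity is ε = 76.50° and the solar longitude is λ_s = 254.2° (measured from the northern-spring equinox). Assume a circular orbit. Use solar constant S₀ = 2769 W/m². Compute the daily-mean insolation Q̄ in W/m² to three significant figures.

Solar declination: sin δ = sin ε · sin λ_s = sin 76.50° × sin 254.2° = -0.93563, so δ = -69.330°.
cos H₀ = −tan(-82.9°) tan(-69.330°) = -21.2810 ≤ −1 ⇒ polar day, H₀ = π.
Bracket: H₀ sin φ sin δ + cos φ cos δ sin H₀ = 3.1416×-0.99233×-0.93563 + 0.12360×0.35298×0.00000 = 2.916830 + 0.000000 = 2.916830.
Q̄ = (S₀/π) × [bracket] = (2769/π) × 2.916830 = 2571 W/m².

Q̄ ≈ 2.57e+03 W/m²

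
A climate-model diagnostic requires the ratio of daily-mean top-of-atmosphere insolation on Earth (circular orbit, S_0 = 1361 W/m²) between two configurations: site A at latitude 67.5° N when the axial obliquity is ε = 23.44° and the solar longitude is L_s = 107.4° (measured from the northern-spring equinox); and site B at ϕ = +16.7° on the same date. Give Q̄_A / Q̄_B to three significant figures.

— Configuration A (ϕ=+67.5°):
Solar declination: sin δ = sin ε · sin L_s = sin 23.44° × sin 107.4° = 0.37959, so δ = +22.308°.
cos h₀ = −tan(+67.5°) tan(+22.308°) = -0.9905, h₀ = 3.0039 rad.
Bracket: h₀ sin ϕ sin δ + cos ϕ cos δ sin h₀ = 3.0039×0.92388×0.37959 + 0.38268×0.92516×0.13725 = 1.053455 + 0.048592 = 1.102047.
Q̄ = (S_0/π) × [bracket] = (1361/π) × 1.102047 = 477.43 W/m².
— Configuration B (ϕ=+16.7°):
cos h₀ = −tan(+16.7°) tan(+22.308°) = -0.1231, h₀ = 1.6942 rad.
Bracket: h₀ sin ϕ sin δ + cos ϕ cos δ sin h₀ = 1.6942×0.28736×0.37959 + 0.95782×0.92516×0.99240 = 0.184802 + 0.879402 = 1.064204.
Q̄ = (S_0/π) × [bracket] = (1361/π) × 1.064204 = 461.03 W/m².
Ratio Q̄_A / Q̄_B = 477.43 / 461.03 = 1.036.

Q̄_A / Q̄_B ≈ 1.04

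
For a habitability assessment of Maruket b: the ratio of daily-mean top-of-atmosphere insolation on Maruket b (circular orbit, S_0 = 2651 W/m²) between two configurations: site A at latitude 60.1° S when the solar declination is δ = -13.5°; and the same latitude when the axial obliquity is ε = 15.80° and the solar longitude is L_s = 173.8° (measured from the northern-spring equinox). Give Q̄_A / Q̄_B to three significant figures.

Q̄_A / Q̄_B ≈ 1.84

— Configuration A (ϕ=-60.1°):
cos h₀ = −tan(-60.1°) tan(-13.500°) = -0.4175, h₀ = 2.0015 rad.
Bracket: h₀ sin ϕ sin δ + cos ϕ cos δ sin h₀ = 2.0015×-0.86690×-0.23345 + 0.49849×0.97237×0.90867 = 0.405059 + 0.440448 = 0.845507.
Q̄ = (S_0/π) × [bracket] = (2651/π) × 0.845507 = 713.47 W/m².
— Configuration B (ϕ=-60.1°):
Solar declination: sin δ = sin ε · sin L_s = sin 15.80° × sin 173.8° = 0.02941, so δ = +1.685°.
cos h₀ = −tan(-60.1°) tan(+1.685°) = 0.0512, h₀ = 1.5196 rad.
Bracket: h₀ sin ϕ sin δ + cos ϕ cos δ sin h₀ = 1.5196×-0.86690×0.02941 + 0.49849×0.99957×0.99869 = -0.038743 + 0.497623 = 0.458880.
Q̄ = (S_0/π) × [bracket] = (2651/π) × 0.458880 = 387.22 W/m².
Ratio Q̄_A / Q̄_B = 713.47 / 387.22 = 1.843.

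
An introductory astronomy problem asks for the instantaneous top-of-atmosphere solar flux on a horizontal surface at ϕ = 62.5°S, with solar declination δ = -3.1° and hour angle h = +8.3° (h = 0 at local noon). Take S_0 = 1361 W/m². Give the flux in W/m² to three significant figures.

cos θ_z = sin ϕ sin δ + cos ϕ cos δ cos h = 0.047968 + 0.456244 = 0.504212.
Flux = S_0 · cos θ_z = 1361 × 0.504212 = 686.2 W/m².

686 W/m²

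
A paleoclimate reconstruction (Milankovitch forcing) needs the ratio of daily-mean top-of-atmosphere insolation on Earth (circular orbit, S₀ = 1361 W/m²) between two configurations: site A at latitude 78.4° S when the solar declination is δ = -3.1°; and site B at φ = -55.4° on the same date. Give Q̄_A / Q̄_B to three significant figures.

— Configuration A (φ=-78.4°):
cos H₀ = −tan(-78.4°) tan(-3.100°) = -0.2638, H₀ = 1.8378 rad.
Bracket: H₀ sin φ sin δ + cos φ cos δ sin H₀ = 1.8378×-0.97958×-0.05408 + 0.20108×0.99854×0.96457 = 0.097359 + 0.193673 = 0.291032.
Q̄ = (S₀/π) × [bracket] = (1361/π) × 0.291032 = 126.08 W/m².
— Configuration B (φ=-55.4°):
cos H₀ = −tan(-55.4°) tan(-3.100°) = -0.0785, H₀ = 1.6494 rad.
Bracket: H₀ sin φ sin δ + cos φ cos δ sin H₀ = 1.6494×-0.82314×-0.05408 + 0.56784×0.99854×0.99691 = 0.073424 + 0.565259 = 0.638683.
Q̄ = (S₀/π) × [bracket] = (1361/π) × 0.638683 = 276.69 W/m².
Ratio Q̄_A / Q̄_B = 126.08 / 276.69 = 0.4557.

Q̄_A / Q̄_B ≈ 0.456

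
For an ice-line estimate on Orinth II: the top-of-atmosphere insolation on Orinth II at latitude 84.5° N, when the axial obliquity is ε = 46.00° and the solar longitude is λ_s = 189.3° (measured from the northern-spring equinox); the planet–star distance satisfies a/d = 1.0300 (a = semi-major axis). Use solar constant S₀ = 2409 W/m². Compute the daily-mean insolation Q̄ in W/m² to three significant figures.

Q̄ ≈ 0.00 W/m²

Solar declination: sin δ = sin ε · sin λ_s = sin 46.00° × sin 189.3° = -0.11625, so δ = -6.676°.
cos H₀ = −tan(+84.5°) tan(-6.676°) = 1.2155 ≥ 1 ⇒ polar night, H₀ = 0 and Q̄ = 0.
Inverse-square distance factor (a/d)² = 1.0300² = 1.060900.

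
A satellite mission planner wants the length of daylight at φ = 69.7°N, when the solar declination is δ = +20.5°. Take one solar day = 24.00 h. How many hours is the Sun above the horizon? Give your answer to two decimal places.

24.00 h

Sunrise equation: cos H₀ = −tan φ · tan δ = -1.0107 ≤ −1, so the Sun never sets (polar day) and H₀ = π.
Daylight = 2H₀/(2π) × 24.00 h = (3.1416/π) × 24.00 = 24.00 h.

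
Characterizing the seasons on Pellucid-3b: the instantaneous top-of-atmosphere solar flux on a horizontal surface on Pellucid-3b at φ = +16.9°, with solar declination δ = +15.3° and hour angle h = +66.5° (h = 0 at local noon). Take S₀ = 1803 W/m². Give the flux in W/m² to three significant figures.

802 W/m²

cos θ_z = sin φ sin δ + cos φ cos δ cos h = 0.076708 + 0.368006 = 0.444714.
Flux = S₀ · cos θ_z = 1803 × 0.444714 = 801.8 W/m².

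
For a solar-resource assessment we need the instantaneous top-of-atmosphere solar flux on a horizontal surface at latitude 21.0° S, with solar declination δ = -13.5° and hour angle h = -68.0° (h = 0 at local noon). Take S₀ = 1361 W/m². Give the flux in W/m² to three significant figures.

cos θ_z = sin φ sin δ + cos φ cos δ cos h = 0.083659 + 0.340062 = 0.423721.
Flux = S₀ · cos θ_z = 1361 × 0.423721 = 576.7 W/m².

577 W/m²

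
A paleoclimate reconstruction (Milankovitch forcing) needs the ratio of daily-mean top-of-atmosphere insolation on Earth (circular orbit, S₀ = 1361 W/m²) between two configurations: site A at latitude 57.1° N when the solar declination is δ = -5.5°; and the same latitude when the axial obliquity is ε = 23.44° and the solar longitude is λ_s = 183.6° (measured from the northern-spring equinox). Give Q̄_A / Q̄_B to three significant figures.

Q̄_A / Q̄_B ≈ 0.823

— Configuration A (φ=+57.1°):
cos H₀ = −tan(+57.1°) tan(-5.500°) = 0.1488, H₀ = 1.4214 rad.
Bracket: H₀ sin φ sin δ + cos φ cos δ sin H₀ = 1.4214×0.83962×-0.09585 + 0.54317×0.99540×0.98886 = -0.114391 + 0.534648 = 0.420257.
Q̄ = (S₀/π) × [bracket] = (1361/π) × 0.420257 = 182.06 W/m².
— Configuration B (φ=+57.1°):
Solar declination: sin δ = sin ε · sin λ_s = sin 23.44° × sin 183.6° = -0.02498, so δ = -1.431°.
cos H₀ = −tan(+57.1°) tan(-1.431°) = 0.0386, H₀ = 1.5322 rad.
Bracket: H₀ sin φ sin δ + cos φ cos δ sin H₀ = 1.5322×0.83962×-0.02498 + 0.54317×0.99969×0.99925 = -0.032136 + 0.542594 = 0.510458.
Q̄ = (S₀/π) × [bracket] = (1361/π) × 0.510458 = 221.14 W/m².
Ratio Q̄_A / Q̄_B = 182.06 / 221.14 = 0.8233.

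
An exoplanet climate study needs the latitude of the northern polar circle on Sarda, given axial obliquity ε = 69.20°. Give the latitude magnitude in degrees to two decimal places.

20.80°

The polar circle is the lowest latitude that experiences at least one full rotation of continuous daylight at the northern-summer solstice; it lies at |ϕ| = 90° − ε = 90° − 69.20° = 20.80°.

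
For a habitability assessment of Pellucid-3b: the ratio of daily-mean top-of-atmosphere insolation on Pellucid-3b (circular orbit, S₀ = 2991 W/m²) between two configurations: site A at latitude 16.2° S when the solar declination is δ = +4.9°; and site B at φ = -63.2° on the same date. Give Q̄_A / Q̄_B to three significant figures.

Q̄_A / Q̄_B ≈ 2.74

— Configuration A (φ=-16.2°):
cos H₀ = −tan(-16.2°) tan(+4.900°) = 0.0249, H₀ = 1.5459 rad.
Bracket: H₀ sin φ sin δ + cos φ cos δ sin H₀ = 1.5459×-0.27899×0.08542 + 0.96029×0.99635×0.99969 = -0.036841 + 0.956488 = 0.919647.
Q̄ = (S₀/π) × [bracket] = (2991/π) × 0.919647 = 875.56 W/m².
— Configuration B (φ=-63.2°):
cos H₀ = −tan(-63.2°) tan(+4.900°) = 0.1697, H₀ = 1.4003 rad.
Bracket: H₀ sin φ sin δ + cos φ cos δ sin H₀ = 1.4003×-0.89259×0.08542 + 0.45088×0.99635×0.98549 = -0.106766 + 0.442716 = 0.335950.
Q̄ = (S₀/π) × [bracket] = (2991/π) × 0.335950 = 319.85 W/m².
Ratio Q̄_A / Q̄_B = 875.56 / 319.85 = 2.737.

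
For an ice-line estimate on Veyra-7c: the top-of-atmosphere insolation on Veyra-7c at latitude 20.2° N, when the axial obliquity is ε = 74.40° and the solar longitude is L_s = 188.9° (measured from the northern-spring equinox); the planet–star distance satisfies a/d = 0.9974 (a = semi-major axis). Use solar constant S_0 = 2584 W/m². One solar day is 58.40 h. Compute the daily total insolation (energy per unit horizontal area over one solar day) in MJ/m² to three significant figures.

146 MJ/m²

Solar declination: sin δ = sin ε · sin L_s = sin 74.40° × sin 188.9° = -0.14901, so δ = -8.570°.
cos h₀ = −tan(+20.2°) tan(-8.570°) = 0.0554, h₀ = 1.5153 rad.
Bracket: h₀ sin ϕ sin δ + cos ϕ cos δ sin h₀ = 1.5153×0.34530×-0.14901 + 0.93849×0.98884×0.99846 = -0.077967 + 0.926587 = 0.848620.
Inverse-square distance factor (a/d)² = 0.9974² = 0.994807.
Q̄ = (S_0/π) × 0.994807 × [bracket] = (2584/π) × 0.994807 × 0.848620 = 694.38 W/m².
Daily total = Q̄ × 58.40 h × 3600 s/h = 694.38 × 58.40 × 3600 / 10⁶ = 146.0 MJ/m².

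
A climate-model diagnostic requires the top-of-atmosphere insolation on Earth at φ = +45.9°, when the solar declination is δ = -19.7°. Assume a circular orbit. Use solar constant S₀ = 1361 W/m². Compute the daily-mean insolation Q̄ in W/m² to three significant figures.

Q̄ ≈ 139 W/m²

cos H₀ = −tan(+45.9°) tan(-19.700°) = 0.3695, H₀ = 1.1923 rad.
Bracket: H₀ sin φ sin δ + cos φ cos δ sin H₀ = 1.1923×0.71813×-0.33710 + 0.69591×0.94147×0.92924 = -0.288634 + 0.608818 = 0.320184.
Q̄ = (S₀/π) × [bracket] = (1361/π) × 0.320184 = 138.7 W/m².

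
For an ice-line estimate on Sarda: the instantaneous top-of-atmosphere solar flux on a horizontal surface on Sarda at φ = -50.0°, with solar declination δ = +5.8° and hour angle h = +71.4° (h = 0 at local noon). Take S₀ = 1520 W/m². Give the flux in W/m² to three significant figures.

192 W/m²

cos θ_z = sin φ sin δ + cos φ cos δ cos h = -0.077414 + 0.203974 = 0.126560.
Flux = S₀ · cos θ_z = 1520 × 0.126560 = 192.4 W/m².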